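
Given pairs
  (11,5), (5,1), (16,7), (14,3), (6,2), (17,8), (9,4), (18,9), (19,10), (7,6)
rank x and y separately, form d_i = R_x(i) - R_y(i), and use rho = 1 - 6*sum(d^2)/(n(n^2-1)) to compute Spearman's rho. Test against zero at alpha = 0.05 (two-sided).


Step 1: Rank x and y separately (midranks; no ties here).
rank(x): 11->5, 5->1, 16->7, 14->6, 6->2, 17->8, 9->4, 18->9, 19->10, 7->3
rank(y): 5->5, 1->1, 7->7, 3->3, 2->2, 8->8, 4->4, 9->9, 10->10, 6->6
Step 2: d_i = R_x(i) - R_y(i); compute d_i^2.
  (5-5)^2=0, (1-1)^2=0, (7-7)^2=0, (6-3)^2=9, (2-2)^2=0, (8-8)^2=0, (4-4)^2=0, (9-9)^2=0, (10-10)^2=0, (3-6)^2=9
sum(d^2) = 18.
Step 3: rho = 1 - 6*18 / (10*(10^2 - 1)) = 1 - 108/990 = 0.890909.
Step 4: Under H0, t = rho * sqrt((n-2)/(1-rho^2)) = 5.5482 ~ t(8).
Step 5: Two-sided p-value from the t-distribution with 8 df = 0.000542.
Step 6: alpha = 0.05. reject H0.

rho = 0.8909, p = 0.000542, reject H0 at alpha = 0.05.


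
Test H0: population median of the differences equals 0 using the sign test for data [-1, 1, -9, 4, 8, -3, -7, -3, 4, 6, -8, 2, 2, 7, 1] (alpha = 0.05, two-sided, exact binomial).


Step 1: Discard zero differences. Original n = 15; n_eff = number of nonzero differences = 15.
Nonzero differences (with sign): -1, +1, -9, +4, +8, -3, -7, -3, +4, +6, -8, +2, +2, +7, +1
Step 2: Count signs: positive = 9, negative = 6.
Step 3: Under H0: P(positive) = 0.5, so the number of positives S ~ Bin(15, 0.5).
Step 4: Two-sided exact p-value = sum of Bin(15,0.5) probabilities at or below the observed probability = 0.607239.
Step 5: alpha = 0.05. fail to reject H0.

n_eff = 15, pos = 9, neg = 6, p = 0.607239, fail to reject H0.


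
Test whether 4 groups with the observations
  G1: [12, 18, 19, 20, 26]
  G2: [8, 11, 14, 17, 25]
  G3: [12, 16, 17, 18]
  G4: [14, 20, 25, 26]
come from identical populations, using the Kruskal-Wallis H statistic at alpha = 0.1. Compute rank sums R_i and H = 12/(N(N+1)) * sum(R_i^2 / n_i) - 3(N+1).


Step 1: Combine all N = 18 observations and assign midranks.
sorted (value, group, rank): (8,G2,1), (11,G2,2), (12,G1,3.5), (12,G3,3.5), (14,G2,5.5), (14,G4,5.5), (16,G3,7), (17,G2,8.5), (17,G3,8.5), (18,G1,10.5), (18,G3,10.5), (19,G1,12), (20,G1,13.5), (20,G4,13.5), (25,G2,15.5), (25,G4,15.5), (26,G1,17.5), (26,G4,17.5)
Step 2: Sum ranks within each group.
R_1 = 57 (n_1 = 5)
R_2 = 32.5 (n_2 = 5)
R_3 = 29.5 (n_3 = 4)
R_4 = 52 (n_4 = 4)
Step 3: H = 12/(N(N+1)) * sum(R_i^2/n_i) - 3(N+1)
     = 12/(18*19) * (57^2/5 + 32.5^2/5 + 29.5^2/4 + 52^2/4) - 3*19
     = 0.035088 * 1754.61 - 57
     = 4.565351.
Step 4: Ties present; correction factor C = 1 - 42/(18^3 - 18) = 0.992776. Corrected H = 4.565351 / 0.992776 = 4.598571.
Step 5: Under H0, H ~ chi^2(3); p-value = 0.203665.
Step 6: alpha = 0.1. fail to reject H0.

H = 4.5986, df = 3, p = 0.203665, fail to reject H0.


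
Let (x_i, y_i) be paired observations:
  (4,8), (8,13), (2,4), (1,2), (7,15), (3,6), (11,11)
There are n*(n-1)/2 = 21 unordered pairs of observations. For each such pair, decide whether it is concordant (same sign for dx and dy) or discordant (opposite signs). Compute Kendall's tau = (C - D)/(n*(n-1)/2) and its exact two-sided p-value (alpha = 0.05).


Step 1: Enumerate the 21 unordered pairs (i,j) with i<j and classify each by sign(x_j-x_i) * sign(y_j-y_i).
  (1,2):dx=+4,dy=+5->C; (1,3):dx=-2,dy=-4->C; (1,4):dx=-3,dy=-6->C; (1,5):dx=+3,dy=+7->C
  (1,6):dx=-1,dy=-2->C; (1,7):dx=+7,dy=+3->C; (2,3):dx=-6,dy=-9->C; (2,4):dx=-7,dy=-11->C
  (2,5):dx=-1,dy=+2->D; (2,6):dx=-5,dy=-7->C; (2,7):dx=+3,dy=-2->D; (3,4):dx=-1,dy=-2->C
  (3,5):dx=+5,dy=+11->C; (3,6):dx=+1,dy=+2->C; (3,7):dx=+9,dy=+7->C; (4,5):dx=+6,dy=+13->C
  (4,6):dx=+2,dy=+4->C; (4,7):dx=+10,dy=+9->C; (5,6):dx=-4,dy=-9->C; (5,7):dx=+4,dy=-4->D
  (6,7):dx=+8,dy=+5->C
Step 2: C = 18, D = 3, total pairs = 21.
Step 3: tau = (C - D)/(n(n-1)/2) = (18 - 3)/21 = 0.714286.
Step 4: Exact two-sided p-value (enumerate n! = 5040 permutations of y under H0): p = 0.030159.
Step 5: alpha = 0.05. reject H0.

tau_b = 0.7143 (C=18, D=3), p = 0.030159, reject H0.


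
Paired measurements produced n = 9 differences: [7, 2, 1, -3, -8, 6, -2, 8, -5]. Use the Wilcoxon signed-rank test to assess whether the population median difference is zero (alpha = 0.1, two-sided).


Step 1: Drop any zero differences (none here) and take |d_i|.
|d| = [7, 2, 1, 3, 8, 6, 2, 8, 5]
Step 2: Midrank |d_i| (ties get averaged ranks).
ranks: |7|->7, |2|->2.5, |1|->1, |3|->4, |8|->8.5, |6|->6, |2|->2.5, |8|->8.5, |5|->5
Step 3: Attach original signs; sum ranks with positive sign and with negative sign.
W+ = 7 + 2.5 + 1 + 6 + 8.5 = 25
W- = 4 + 8.5 + 2.5 + 5 = 20
(Check: W+ + W- = 45 should equal n(n+1)/2 = 45.)
Step 4: Test statistic W = min(W+, W-) = 20.
Step 5: Ties in |d|, so use the tie-corrected normal approximation.
        E[W] = n(n+1)/4 = 9*10/4 = 22.5.
        Tie groups: |d|=2 (t=2), |d|=8 (t=2); sum(t^3 - t) = 12.
        Var[W] = n(n+1)(2n+1)/24 - sum(t^3-t)/48 = 1710/24 - 12/48 = 71.
        z = (W - E[W]) / sqrt(Var[W]) = (20 - 22.5) / 8.4261 = -0.2967.
        Two-sided p = 2*Phi(z) = 0.766699.
Step 6: alpha = 0.1. fail to reject H0.

W+ = 25, W- = 20, W = min = 20, p = 0.766699, fail to reject H0.


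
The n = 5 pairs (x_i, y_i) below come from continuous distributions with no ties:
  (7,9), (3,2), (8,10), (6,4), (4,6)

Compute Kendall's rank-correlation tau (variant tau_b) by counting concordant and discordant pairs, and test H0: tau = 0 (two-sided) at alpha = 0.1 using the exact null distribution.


Step 1: Enumerate the 10 unordered pairs (i,j) with i<j and classify each by sign(x_j-x_i) * sign(y_j-y_i).
  (1,2):dx=-4,dy=-7->C; (1,3):dx=+1,dy=+1->C; (1,4):dx=-1,dy=-5->C; (1,5):dx=-3,dy=-3->C
  (2,3):dx=+5,dy=+8->C; (2,4):dx=+3,dy=+2->C; (2,5):dx=+1,dy=+4->C; (3,4):dx=-2,dy=-6->C
  (3,5):dx=-4,dy=-4->C; (4,5):dx=-2,dy=+2->D
Step 2: C = 9, D = 1, total pairs = 10.
Step 3: tau = (C - D)/(n(n-1)/2) = (9 - 1)/10 = 0.800000.
Step 4: Exact two-sided p-value (enumerate n! = 120 permutations of y under H0): p = 0.083333.
Step 5: alpha = 0.1. reject H0.

tau_b = 0.8000 (C=9, D=1), p = 0.083333, reject H0.


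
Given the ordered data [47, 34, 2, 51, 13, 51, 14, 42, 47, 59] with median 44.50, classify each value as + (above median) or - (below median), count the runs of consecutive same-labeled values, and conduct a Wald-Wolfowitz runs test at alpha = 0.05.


Step 1: Compute median = 44.50; label A = above, B = below.
Labels in order: ABBABABBAA  (n_A = 5, n_B = 5)
Step 2: Count runs R = 7.
Step 3: Under H0 (random ordering), E[R] = 2*n_A*n_B/(n_A+n_B) + 1 = 2*5*5/10 + 1 = 6.0000.
        Var[R] = 2*n_A*n_B*(2*n_A*n_B - n_A - n_B) / ((n_A+n_B)^2 * (n_A+n_B-1)) = 2000/900 = 2.2222.
        SD[R] = 1.4907.
Step 4: Continuity-corrected z = (R - 0.5 - E[R]) / SD[R] = (7 - 0.5 - 6.0000) / 1.4907 = 0.3354.
Step 5: Two-sided p-value via normal approximation = 2*(1 - Phi(|z|)) = 0.737316.
Step 6: alpha = 0.05. fail to reject H0.

R = 7, z = 0.3354, p = 0.737316, fail to reject H0.


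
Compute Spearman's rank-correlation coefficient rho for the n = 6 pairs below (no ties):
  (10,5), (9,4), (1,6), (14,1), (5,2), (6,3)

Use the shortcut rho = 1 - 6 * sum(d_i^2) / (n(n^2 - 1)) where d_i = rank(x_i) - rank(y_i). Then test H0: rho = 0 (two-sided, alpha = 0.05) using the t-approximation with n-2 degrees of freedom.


Step 1: Rank x and y separately (midranks; no ties here).
rank(x): 10->5, 9->4, 1->1, 14->6, 5->2, 6->3
rank(y): 5->5, 4->4, 6->6, 1->1, 2->2, 3->3
Step 2: d_i = R_x(i) - R_y(i); compute d_i^2.
  (5-5)^2=0, (4-4)^2=0, (1-6)^2=25, (6-1)^2=25, (2-2)^2=0, (3-3)^2=0
sum(d^2) = 50.
Step 3: rho = 1 - 6*50 / (6*(6^2 - 1)) = 1 - 300/210 = -0.428571.
Step 4: Under H0, t = rho * sqrt((n-2)/(1-rho^2)) = -0.9487 ~ t(4).
Step 5: Two-sided p-value from the t-distribution with 4 df = 0.396501.
Step 6: alpha = 0.05. fail to reject H0.

rho = -0.4286, p = 0.396501, fail to reject H0 at alpha = 0.05.


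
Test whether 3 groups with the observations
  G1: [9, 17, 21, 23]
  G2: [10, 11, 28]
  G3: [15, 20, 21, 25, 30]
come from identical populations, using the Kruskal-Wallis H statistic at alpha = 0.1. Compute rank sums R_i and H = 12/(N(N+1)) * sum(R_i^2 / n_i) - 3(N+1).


Step 1: Combine all N = 12 observations and assign midranks.
sorted (value, group, rank): (9,G1,1), (10,G2,2), (11,G2,3), (15,G3,4), (17,G1,5), (20,G3,6), (21,G1,7.5), (21,G3,7.5), (23,G1,9), (25,G3,10), (28,G2,11), (30,G3,12)
Step 2: Sum ranks within each group.
R_1 = 22.5 (n_1 = 4)
R_2 = 16 (n_2 = 3)
R_3 = 39.5 (n_3 = 5)
Step 3: H = 12/(N(N+1)) * sum(R_i^2/n_i) - 3(N+1)
     = 12/(12*13) * (22.5^2/4 + 16^2/3 + 39.5^2/5) - 3*13
     = 0.076923 * 523.946 - 39
     = 1.303526.
Step 4: Ties present; correction factor C = 1 - 6/(12^3 - 12) = 0.996503. Corrected H = 1.303526 / 0.996503 = 1.308099.
Step 5: Under H0, H ~ chi^2(2); p-value = 0.519936.
Step 6: alpha = 0.1. fail to reject H0.

H = 1.3081, df = 2, p = 0.519936, fail to reject H0.


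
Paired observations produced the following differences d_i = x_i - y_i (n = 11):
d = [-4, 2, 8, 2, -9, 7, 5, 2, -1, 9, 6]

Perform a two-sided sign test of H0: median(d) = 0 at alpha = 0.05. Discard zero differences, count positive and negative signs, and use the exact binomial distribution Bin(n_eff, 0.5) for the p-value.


Step 1: Discard zero differences. Original n = 11; n_eff = number of nonzero differences = 11.
Nonzero differences (with sign): -4, +2, +8, +2, -9, +7, +5, +2, -1, +9, +6
Step 2: Count signs: positive = 8, negative = 3.
Step 3: Under H0: P(positive) = 0.5, so the number of positives S ~ Bin(11, 0.5).
Step 4: Two-sided exact p-value = sum of Bin(11,0.5) probabilities at or below the observed probability = 0.226562.
Step 5: alpha = 0.05. fail to reject H0.

n_eff = 11, pos = 8, neg = 3, p = 0.226562, fail to reject H0.


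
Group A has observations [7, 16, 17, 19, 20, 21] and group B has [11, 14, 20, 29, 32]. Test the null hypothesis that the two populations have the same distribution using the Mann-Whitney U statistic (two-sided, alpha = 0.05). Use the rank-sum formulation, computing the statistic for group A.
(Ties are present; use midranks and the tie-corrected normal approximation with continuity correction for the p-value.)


Step 1: Combine and sort all 11 observations; assign midranks.
sorted (value, group): (7,X), (11,Y), (14,Y), (16,X), (17,X), (19,X), (20,X), (20,Y), (21,X), (29,Y), (32,Y)
ranks: 7->1, 11->2, 14->3, 16->4, 17->5, 19->6, 20->7.5, 20->7.5, 21->9, 29->10, 32->11
Step 2: Rank sum for X: R1 = 1 + 4 + 5 + 6 + 7.5 + 9 = 32.5.
Step 3: U_X = R1 - n1(n1+1)/2 = 32.5 - 6*7/2 = 32.5 - 21 = 11.5.
       U_Y = n1*n2 - U_X = 30 - 11.5 = 18.5.
Step 4: Ties are present, so use the tie-corrected normal approximation (with continuity correction) for the p-value.
Step 5: p-value = 0.583025; compare to alpha = 0.05. fail to reject H0.

U_X = 11.5, p = 0.583025, fail to reject H0 at alpha = 0.05.


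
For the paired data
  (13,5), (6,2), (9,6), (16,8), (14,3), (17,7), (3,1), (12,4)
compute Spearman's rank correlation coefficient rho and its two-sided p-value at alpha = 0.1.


Step 1: Rank x and y separately (midranks; no ties here).
rank(x): 13->5, 6->2, 9->3, 16->7, 14->6, 17->8, 3->1, 12->4
rank(y): 5->5, 2->2, 6->6, 8->8, 3->3, 7->7, 1->1, 4->4
Step 2: d_i = R_x(i) - R_y(i); compute d_i^2.
  (5-5)^2=0, (2-2)^2=0, (3-6)^2=9, (7-8)^2=1, (6-3)^2=9, (8-7)^2=1, (1-1)^2=0, (4-4)^2=0
sum(d^2) = 20.
Step 3: rho = 1 - 6*20 / (8*(8^2 - 1)) = 1 - 120/504 = 0.761905.
Step 4: Under H0, t = rho * sqrt((n-2)/(1-rho^2)) = 2.8814 ~ t(6).
Step 5: Two-sided p-value from the t-distribution with 6 df = 0.028005.
Step 6: alpha = 0.1. reject H0.

rho = 0.7619, p = 0.028005, reject H0 at alpha = 0.1.


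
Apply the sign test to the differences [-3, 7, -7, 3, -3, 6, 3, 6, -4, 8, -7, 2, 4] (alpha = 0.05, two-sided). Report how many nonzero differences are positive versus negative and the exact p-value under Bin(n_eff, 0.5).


Step 1: Discard zero differences. Original n = 13; n_eff = number of nonzero differences = 13.
Nonzero differences (with sign): -3, +7, -7, +3, -3, +6, +3, +6, -4, +8, -7, +2, +4
Step 2: Count signs: positive = 8, negative = 5.
Step 3: Under H0: P(positive) = 0.5, so the number of positives S ~ Bin(13, 0.5).
Step 4: Two-sided exact p-value = sum of Bin(13,0.5) probabilities at or below the observed probability = 0.581055.
Step 5: alpha = 0.05. fail to reject H0.

n_eff = 13, pos = 8, neg = 5, p = 0.581055, fail to reject H0.


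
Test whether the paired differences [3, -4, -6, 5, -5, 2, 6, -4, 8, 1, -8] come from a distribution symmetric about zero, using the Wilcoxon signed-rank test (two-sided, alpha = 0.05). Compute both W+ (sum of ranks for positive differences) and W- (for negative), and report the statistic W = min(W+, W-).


Step 1: Drop any zero differences (none here) and take |d_i|.
|d| = [3, 4, 6, 5, 5, 2, 6, 4, 8, 1, 8]
Step 2: Midrank |d_i| (ties get averaged ranks).
ranks: |3|->3, |4|->4.5, |6|->8.5, |5|->6.5, |5|->6.5, |2|->2, |6|->8.5, |4|->4.5, |8|->10.5, |1|->1, |8|->10.5
Step 3: Attach original signs; sum ranks with positive sign and with negative sign.
W+ = 3 + 6.5 + 2 + 8.5 + 10.5 + 1 = 31.5
W- = 4.5 + 8.5 + 6.5 + 4.5 + 10.5 = 34.5
(Check: W+ + W- = 66 should equal n(n+1)/2 = 66.)
Step 4: Test statistic W = min(W+, W-) = 31.5.
Step 5: Ties in |d|, so use the tie-corrected normal approximation.
        E[W] = n(n+1)/4 = 11*12/4 = 33.
        Tie groups: |d|=4 (t=2), |d|=5 (t=2), |d|=6 (t=2), |d|=8 (t=2); sum(t^3 - t) = 24.
        Var[W] = n(n+1)(2n+1)/24 - sum(t^3-t)/48 = 3036/24 - 24/48 = 126.
        z = (W - E[W]) / sqrt(Var[W]) = (31.5 - 33) / 11.2250 = -0.1336.
        Two-sided p = 2*Phi(z) = 0.893695.
Step 6: alpha = 0.05. fail to reject H0.

W+ = 31.5, W- = 34.5, W = min = 31.5, p = 0.893695, fail to reject H0.


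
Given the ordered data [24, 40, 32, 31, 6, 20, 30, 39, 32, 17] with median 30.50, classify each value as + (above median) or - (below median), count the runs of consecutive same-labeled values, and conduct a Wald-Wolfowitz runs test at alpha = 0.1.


Step 1: Compute median = 30.50; label A = above, B = below.
Labels in order: BAAABBBAAB  (n_A = 5, n_B = 5)
Step 2: Count runs R = 5.
Step 3: Under H0 (random ordering), E[R] = 2*n_A*n_B/(n_A+n_B) + 1 = 2*5*5/10 + 1 = 6.0000.
        Var[R] = 2*n_A*n_B*(2*n_A*n_B - n_A - n_B) / ((n_A+n_B)^2 * (n_A+n_B-1)) = 2000/900 = 2.2222.
        SD[R] = 1.4907.
Step 4: Continuity-corrected z = (R + 0.5 - E[R]) / SD[R] = (5 + 0.5 - 6.0000) / 1.4907 = -0.3354.
Step 5: Two-sided p-value via normal approximation = 2*(1 - Phi(|z|)) = 0.737316.
Step 6: alpha = 0.1. fail to reject H0.

R = 5, z = -0.3354, p = 0.737316, fail to reject H0.


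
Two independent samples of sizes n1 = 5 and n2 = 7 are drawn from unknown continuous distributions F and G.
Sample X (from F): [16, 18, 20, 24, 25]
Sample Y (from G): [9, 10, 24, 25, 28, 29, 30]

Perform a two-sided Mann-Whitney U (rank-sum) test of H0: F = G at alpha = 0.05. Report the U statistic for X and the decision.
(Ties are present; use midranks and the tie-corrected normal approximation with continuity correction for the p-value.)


Step 1: Combine and sort all 12 observations; assign midranks.
sorted (value, group): (9,Y), (10,Y), (16,X), (18,X), (20,X), (24,X), (24,Y), (25,X), (25,Y), (28,Y), (29,Y), (30,Y)
ranks: 9->1, 10->2, 16->3, 18->4, 20->5, 24->6.5, 24->6.5, 25->8.5, 25->8.5, 28->10, 29->11, 30->12
Step 2: Rank sum for X: R1 = 3 + 4 + 5 + 6.5 + 8.5 = 27.
Step 3: U_X = R1 - n1(n1+1)/2 = 27 - 5*6/2 = 27 - 15 = 12.
       U_Y = n1*n2 - U_X = 35 - 12 = 23.
Step 4: Ties are present, so use the tie-corrected normal approximation (with continuity correction) for the p-value.
Step 5: p-value = 0.415157; compare to alpha = 0.05. fail to reject H0.

U_X = 12, p = 0.415157, fail to reject H0 at alpha = 0.05.


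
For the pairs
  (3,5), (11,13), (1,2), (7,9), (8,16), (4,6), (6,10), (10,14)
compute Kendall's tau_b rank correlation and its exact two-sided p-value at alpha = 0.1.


Step 1: Enumerate the 28 unordered pairs (i,j) with i<j and classify each by sign(x_j-x_i) * sign(y_j-y_i).
  (1,2):dx=+8,dy=+8->C; (1,3):dx=-2,dy=-3->C; (1,4):dx=+4,dy=+4->C; (1,5):dx=+5,dy=+11->C
  (1,6):dx=+1,dy=+1->C; (1,7):dx=+3,dy=+5->C; (1,8):dx=+7,dy=+9->C; (2,3):dx=-10,dy=-11->C
  (2,4):dx=-4,dy=-4->C; (2,5):dx=-3,dy=+3->D; (2,6):dx=-7,dy=-7->C; (2,7):dx=-5,dy=-3->C
  (2,8):dx=-1,dy=+1->D; (3,4):dx=+6,dy=+7->C; (3,5):dx=+7,dy=+14->C; (3,6):dx=+3,dy=+4->C
  (3,7):dx=+5,dy=+8->C; (3,8):dx=+9,dy=+12->C; (4,5):dx=+1,dy=+7->C; (4,6):dx=-3,dy=-3->C
  (4,7):dx=-1,dy=+1->D; (4,8):dx=+3,dy=+5->C; (5,6):dx=-4,dy=-10->C; (5,7):dx=-2,dy=-6->C
  (5,8):dx=+2,dy=-2->D; (6,7):dx=+2,dy=+4->C; (6,8):dx=+6,dy=+8->C; (7,8):dx=+4,dy=+4->C
Step 2: C = 24, D = 4, total pairs = 28.
Step 3: tau = (C - D)/(n(n-1)/2) = (24 - 4)/28 = 0.714286.
Step 4: Exact two-sided p-value (enumerate n! = 40320 permutations of y under H0): p = 0.014137.
Step 5: alpha = 0.1. reject H0.

tau_b = 0.7143 (C=24, D=4), p = 0.014137, reject H0.


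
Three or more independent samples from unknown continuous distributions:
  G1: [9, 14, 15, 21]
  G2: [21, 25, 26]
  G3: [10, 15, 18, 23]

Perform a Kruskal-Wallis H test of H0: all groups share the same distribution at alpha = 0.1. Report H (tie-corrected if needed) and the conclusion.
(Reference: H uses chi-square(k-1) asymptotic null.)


Step 1: Combine all N = 11 observations and assign midranks.
sorted (value, group, rank): (9,G1,1), (10,G3,2), (14,G1,3), (15,G1,4.5), (15,G3,4.5), (18,G3,6), (21,G1,7.5), (21,G2,7.5), (23,G3,9), (25,G2,10), (26,G2,11)
Step 2: Sum ranks within each group.
R_1 = 16 (n_1 = 4)
R_2 = 28.5 (n_2 = 3)
R_3 = 21.5 (n_3 = 4)
Step 3: H = 12/(N(N+1)) * sum(R_i^2/n_i) - 3(N+1)
     = 12/(11*12) * (16^2/4 + 28.5^2/3 + 21.5^2/4) - 3*12
     = 0.090909 * 450.312 - 36
     = 4.937500.
Step 4: Ties present; correction factor C = 1 - 12/(11^3 - 11) = 0.990909. Corrected H = 4.937500 / 0.990909 = 4.982798.
Step 5: Under H0, H ~ chi^2(2); p-value = 0.082794.
Step 6: alpha = 0.1. reject H0.

H = 4.9828, df = 2, p = 0.082794, reject H0.


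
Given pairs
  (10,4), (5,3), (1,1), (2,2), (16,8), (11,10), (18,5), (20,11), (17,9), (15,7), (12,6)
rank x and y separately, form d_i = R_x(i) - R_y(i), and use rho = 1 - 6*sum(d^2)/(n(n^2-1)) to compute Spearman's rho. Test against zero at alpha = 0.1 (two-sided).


Step 1: Rank x and y separately (midranks; no ties here).
rank(x): 10->4, 5->3, 1->1, 2->2, 16->8, 11->5, 18->10, 20->11, 17->9, 15->7, 12->6
rank(y): 4->4, 3->3, 1->1, 2->2, 8->8, 10->10, 5->5, 11->11, 9->9, 7->7, 6->6
Step 2: d_i = R_x(i) - R_y(i); compute d_i^2.
  (4-4)^2=0, (3-3)^2=0, (1-1)^2=0, (2-2)^2=0, (8-8)^2=0, (5-10)^2=25, (10-5)^2=25, (11-11)^2=0, (9-9)^2=0, (7-7)^2=0, (6-6)^2=0
sum(d^2) = 50.
Step 3: rho = 1 - 6*50 / (11*(11^2 - 1)) = 1 - 300/1320 = 0.772727.
Step 4: Under H0, t = rho * sqrt((n-2)/(1-rho^2)) = 3.6522 ~ t(9).
Step 5: Two-sided p-value from the t-distribution with 9 df = 0.005299.
Step 6: alpha = 0.1. reject H0.

rho = 0.7727, p = 0.005299, reject H0 at alpha = 0.1.


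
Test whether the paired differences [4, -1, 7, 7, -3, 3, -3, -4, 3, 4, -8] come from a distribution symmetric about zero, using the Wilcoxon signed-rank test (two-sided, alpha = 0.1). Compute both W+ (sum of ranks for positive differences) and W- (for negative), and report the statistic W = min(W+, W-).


Step 1: Drop any zero differences (none here) and take |d_i|.
|d| = [4, 1, 7, 7, 3, 3, 3, 4, 3, 4, 8]
Step 2: Midrank |d_i| (ties get averaged ranks).
ranks: |4|->7, |1|->1, |7|->9.5, |7|->9.5, |3|->3.5, |3|->3.5, |3|->3.5, |4|->7, |3|->3.5, |4|->7, |8|->11
Step 3: Attach original signs; sum ranks with positive sign and with negative sign.
W+ = 7 + 9.5 + 9.5 + 3.5 + 3.5 + 7 = 40
W- = 1 + 3.5 + 3.5 + 7 + 11 = 26
(Check: W+ + W- = 66 should equal n(n+1)/2 = 66.)
Step 4: Test statistic W = min(W+, W-) = 26.
Step 5: Ties in |d|, so use the tie-corrected normal approximation.
        E[W] = n(n+1)/4 = 11*12/4 = 33.
        Tie groups: |d|=3 (t=4), |d|=4 (t=3), |d|=7 (t=2); sum(t^3 - t) = 90.
        Var[W] = n(n+1)(2n+1)/24 - sum(t^3-t)/48 = 3036/24 - 90/48 = 124.625.
        z = (W - E[W]) / sqrt(Var[W]) = (26 - 33) / 11.1636 = -0.6270.
        Two-sided p = 2*Phi(z) = 0.530633.
Step 6: alpha = 0.1. fail to reject H0.

W+ = 40, W- = 26, W = min = 26, p = 0.530633, fail to reject H0.


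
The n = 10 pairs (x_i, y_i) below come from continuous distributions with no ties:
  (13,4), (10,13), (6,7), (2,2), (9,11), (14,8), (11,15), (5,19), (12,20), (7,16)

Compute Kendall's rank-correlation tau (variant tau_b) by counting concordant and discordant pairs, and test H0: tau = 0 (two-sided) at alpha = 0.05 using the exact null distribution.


Step 1: Enumerate the 45 unordered pairs (i,j) with i<j and classify each by sign(x_j-x_i) * sign(y_j-y_i).
  (1,2):dx=-3,dy=+9->D; (1,3):dx=-7,dy=+3->D; (1,4):dx=-11,dy=-2->C; (1,5):dx=-4,dy=+7->D
  (1,6):dx=+1,dy=+4->C; (1,7):dx=-2,dy=+11->D; (1,8):dx=-8,dy=+15->D; (1,9):dx=-1,dy=+16->D
  (1,10):dx=-6,dy=+12->D; (2,3):dx=-4,dy=-6->C; (2,4):dx=-8,dy=-11->C; (2,5):dx=-1,dy=-2->C
  (2,6):dx=+4,dy=-5->D; (2,7):dx=+1,dy=+2->C; (2,8):dx=-5,dy=+6->D; (2,9):dx=+2,dy=+7->C
  (2,10):dx=-3,dy=+3->D; (3,4):dx=-4,dy=-5->C; (3,5):dx=+3,dy=+4->C; (3,6):dx=+8,dy=+1->C
  (3,7):dx=+5,dy=+8->C; (3,8):dx=-1,dy=+12->D; (3,9):dx=+6,dy=+13->C; (3,10):dx=+1,dy=+9->C
  (4,5):dx=+7,dy=+9->C; (4,6):dx=+12,dy=+6->C; (4,7):dx=+9,dy=+13->C; (4,8):dx=+3,dy=+17->C
  (4,9):dx=+10,dy=+18->C; (4,10):dx=+5,dy=+14->C; (5,6):dx=+5,dy=-3->D; (5,7):dx=+2,dy=+4->C
  (5,8):dx=-4,dy=+8->D; (5,9):dx=+3,dy=+9->C; (5,10):dx=-2,dy=+5->D; (6,7):dx=-3,dy=+7->D
  (6,8):dx=-9,dy=+11->D; (6,9):dx=-2,dy=+12->D; (6,10):dx=-7,dy=+8->D; (7,8):dx=-6,dy=+4->D
  (7,9):dx=+1,dy=+5->C; (7,10):dx=-4,dy=+1->D; (8,9):dx=+7,dy=+1->C; (8,10):dx=+2,dy=-3->D
  (9,10):dx=-5,dy=-4->C
Step 2: C = 24, D = 21, total pairs = 45.
Step 3: tau = (C - D)/(n(n-1)/2) = (24 - 21)/45 = 0.066667.
Step 4: Exact two-sided p-value (enumerate n! = 3628800 permutations of y under H0): p = 0.861801.
Step 5: alpha = 0.05. fail to reject H0.

tau_b = 0.0667 (C=24, D=21), p = 0.861801, fail to reject H0.


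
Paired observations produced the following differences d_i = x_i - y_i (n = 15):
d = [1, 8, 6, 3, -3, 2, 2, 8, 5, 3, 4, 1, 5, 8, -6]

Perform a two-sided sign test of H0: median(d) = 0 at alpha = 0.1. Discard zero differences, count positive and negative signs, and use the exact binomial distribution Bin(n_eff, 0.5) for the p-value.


Step 1: Discard zero differences. Original n = 15; n_eff = number of nonzero differences = 15.
Nonzero differences (with sign): +1, +8, +6, +3, -3, +2, +2, +8, +5, +3, +4, +1, +5, +8, -6
Step 2: Count signs: positive = 13, negative = 2.
Step 3: Under H0: P(positive) = 0.5, so the number of positives S ~ Bin(15, 0.5).
Step 4: Two-sided exact p-value = sum of Bin(15,0.5) probabilities at or below the observed probability = 0.007385.
Step 5: alpha = 0.1. reject H0.

n_eff = 15, pos = 13, neg = 2, p = 0.007385, reject H0.


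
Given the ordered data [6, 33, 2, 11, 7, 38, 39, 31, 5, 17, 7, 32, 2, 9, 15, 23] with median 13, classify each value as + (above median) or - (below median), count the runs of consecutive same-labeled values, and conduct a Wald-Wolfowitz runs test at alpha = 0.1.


Step 1: Compute median = 13; label A = above, B = below.
Labels in order: BABBBAAABABABBAA  (n_A = 8, n_B = 8)
Step 2: Count runs R = 10.
Step 3: Under H0 (random ordering), E[R] = 2*n_A*n_B/(n_A+n_B) + 1 = 2*8*8/16 + 1 = 9.0000.
        Var[R] = 2*n_A*n_B*(2*n_A*n_B - n_A - n_B) / ((n_A+n_B)^2 * (n_A+n_B-1)) = 14336/3840 = 3.7333.
        SD[R] = 1.9322.
Step 4: Continuity-corrected z = (R - 0.5 - E[R]) / SD[R] = (10 - 0.5 - 9.0000) / 1.9322 = 0.2588.
Step 5: Two-sided p-value via normal approximation = 2*(1 - Phi(|z|)) = 0.795809.
Step 6: alpha = 0.1. fail to reject H0.

R = 10, z = 0.2588, p = 0.795809, fail to reject H0.


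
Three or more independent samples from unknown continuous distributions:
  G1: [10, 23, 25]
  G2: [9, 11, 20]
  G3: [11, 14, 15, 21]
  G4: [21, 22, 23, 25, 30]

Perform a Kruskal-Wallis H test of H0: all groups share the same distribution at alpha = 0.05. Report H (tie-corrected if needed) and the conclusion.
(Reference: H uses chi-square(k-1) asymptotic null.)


Step 1: Combine all N = 15 observations and assign midranks.
sorted (value, group, rank): (9,G2,1), (10,G1,2), (11,G2,3.5), (11,G3,3.5), (14,G3,5), (15,G3,6), (20,G2,7), (21,G3,8.5), (21,G4,8.5), (22,G4,10), (23,G1,11.5), (23,G4,11.5), (25,G1,13.5), (25,G4,13.5), (30,G4,15)
Step 2: Sum ranks within each group.
R_1 = 27 (n_1 = 3)
R_2 = 11.5 (n_2 = 3)
R_3 = 23 (n_3 = 4)
R_4 = 58.5 (n_4 = 5)
Step 3: H = 12/(N(N+1)) * sum(R_i^2/n_i) - 3(N+1)
     = 12/(15*16) * (27^2/3 + 11.5^2/3 + 23^2/4 + 58.5^2/5) - 3*16
     = 0.050000 * 1103.78 - 48
     = 7.189167.
Step 4: Ties present; correction factor C = 1 - 24/(15^3 - 15) = 0.992857. Corrected H = 7.189167 / 0.992857 = 7.240887.
Step 5: Under H0, H ~ chi^2(3); p-value = 0.064604.
Step 6: alpha = 0.05. fail to reject H0.

H = 7.2409, df = 3, p = 0.064604, fail to reject H0.


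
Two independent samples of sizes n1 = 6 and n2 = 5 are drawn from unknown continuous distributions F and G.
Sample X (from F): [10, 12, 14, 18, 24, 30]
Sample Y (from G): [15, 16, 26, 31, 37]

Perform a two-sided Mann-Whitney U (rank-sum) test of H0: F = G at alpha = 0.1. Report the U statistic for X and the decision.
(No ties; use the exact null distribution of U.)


Step 1: Combine and sort all 11 observations; assign midranks.
sorted (value, group): (10,X), (12,X), (14,X), (15,Y), (16,Y), (18,X), (24,X), (26,Y), (30,X), (31,Y), (37,Y)
ranks: 10->1, 12->2, 14->3, 15->4, 16->5, 18->6, 24->7, 26->8, 30->9, 31->10, 37->11
Step 2: Rank sum for X: R1 = 1 + 2 + 3 + 6 + 7 + 9 = 28.
Step 3: U_X = R1 - n1(n1+1)/2 = 28 - 6*7/2 = 28 - 21 = 7.
       U_Y = n1*n2 - U_X = 30 - 7 = 23.
Step 4: No ties, so the exact null distribution of U (based on enumerating the C(11,6) = 462 equally likely rank assignments) gives the two-sided p-value.
Step 5: p-value = 0.177489; compare to alpha = 0.1. fail to reject H0.

U_X = 7, p = 0.177489, fail to reject H0 at alpha = 0.1.


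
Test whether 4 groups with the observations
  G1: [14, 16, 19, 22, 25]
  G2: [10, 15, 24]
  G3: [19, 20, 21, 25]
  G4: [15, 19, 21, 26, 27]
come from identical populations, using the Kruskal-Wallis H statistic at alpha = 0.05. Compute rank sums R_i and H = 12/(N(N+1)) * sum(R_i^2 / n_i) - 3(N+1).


Step 1: Combine all N = 17 observations and assign midranks.
sorted (value, group, rank): (10,G2,1), (14,G1,2), (15,G2,3.5), (15,G4,3.5), (16,G1,5), (19,G1,7), (19,G3,7), (19,G4,7), (20,G3,9), (21,G3,10.5), (21,G4,10.5), (22,G1,12), (24,G2,13), (25,G1,14.5), (25,G3,14.5), (26,G4,16), (27,G4,17)
Step 2: Sum ranks within each group.
R_1 = 40.5 (n_1 = 5)
R_2 = 17.5 (n_2 = 3)
R_3 = 41 (n_3 = 4)
R_4 = 54 (n_4 = 5)
Step 3: H = 12/(N(N+1)) * sum(R_i^2/n_i) - 3(N+1)
     = 12/(17*18) * (40.5^2/5 + 17.5^2/3 + 41^2/4 + 54^2/5) - 3*18
     = 0.039216 * 1433.58 - 54
     = 2.218954.
Step 4: Ties present; correction factor C = 1 - 42/(17^3 - 17) = 0.991422. Corrected H = 2.218954 / 0.991422 = 2.238154.
Step 5: Under H0, H ~ chi^2(3); p-value = 0.524472.
Step 6: alpha = 0.05. fail to reject H0.

H = 2.2382, df = 3, p = 0.524472, fail to reject H0.


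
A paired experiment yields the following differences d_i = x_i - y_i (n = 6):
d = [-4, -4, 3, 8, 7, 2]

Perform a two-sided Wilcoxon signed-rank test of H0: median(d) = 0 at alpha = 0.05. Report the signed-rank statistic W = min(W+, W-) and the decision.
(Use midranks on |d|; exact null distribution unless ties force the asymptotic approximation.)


Step 1: Drop any zero differences (none here) and take |d_i|.
|d| = [4, 4, 3, 8, 7, 2]
Step 2: Midrank |d_i| (ties get averaged ranks).
ranks: |4|->3.5, |4|->3.5, |3|->2, |8|->6, |7|->5, |2|->1
Step 3: Attach original signs; sum ranks with positive sign and with negative sign.
W+ = 2 + 6 + 5 + 1 = 14
W- = 3.5 + 3.5 = 7
(Check: W+ + W- = 21 should equal n(n+1)/2 = 21.)
Step 4: Test statistic W = min(W+, W-) = 7.
Step 5: Ties in |d|, so use the tie-corrected normal approximation.
        E[W] = n(n+1)/4 = 6*7/4 = 10.5.
        Tie groups: |d|=4 (t=2); sum(t^3 - t) = 6.
        Var[W] = n(n+1)(2n+1)/24 - sum(t^3-t)/48 = 546/24 - 6/48 = 22.625.
        z = (W - E[W]) / sqrt(Var[W]) = (7 - 10.5) / 4.7566 = -0.7358.
        Two-sided p = 2*Phi(z) = 0.461838.
Step 6: alpha = 0.05. fail to reject H0.

W+ = 14, W- = 7, W = min = 7, p = 0.461838, fail to reject H0.


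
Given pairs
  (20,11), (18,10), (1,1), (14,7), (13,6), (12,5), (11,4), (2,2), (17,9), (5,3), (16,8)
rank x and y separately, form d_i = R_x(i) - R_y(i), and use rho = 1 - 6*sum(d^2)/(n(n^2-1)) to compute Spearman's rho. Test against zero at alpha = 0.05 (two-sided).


Step 1: Rank x and y separately (midranks; no ties here).
rank(x): 20->11, 18->10, 1->1, 14->7, 13->6, 12->5, 11->4, 2->2, 17->9, 5->3, 16->8
rank(y): 11->11, 10->10, 1->1, 7->7, 6->6, 5->5, 4->4, 2->2, 9->9, 3->3, 8->8
Step 2: d_i = R_x(i) - R_y(i); compute d_i^2.
  (11-11)^2=0, (10-10)^2=0, (1-1)^2=0, (7-7)^2=0, (6-6)^2=0, (5-5)^2=0, (4-4)^2=0, (2-2)^2=0, (9-9)^2=0, (3-3)^2=0, (8-8)^2=0
sum(d^2) = 0.
Step 3: rho = 1 - 6*0 / (11*(11^2 - 1)) = 1 - 0/1320 = 1.000000.
Step 5: Two-sided p-value from the t-distribution with 9 df = 0.000000.
Step 6: alpha = 0.05. reject H0.

rho = 1.0000, p = 0.000000, reject H0 at alpha = 0.05.


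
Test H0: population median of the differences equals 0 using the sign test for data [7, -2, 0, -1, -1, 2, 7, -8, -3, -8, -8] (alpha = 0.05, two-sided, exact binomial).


Step 1: Discard zero differences. Original n = 11; n_eff = number of nonzero differences = 10.
Nonzero differences (with sign): +7, -2, -1, -1, +2, +7, -8, -3, -8, -8
Step 2: Count signs: positive = 3, negative = 7.
Step 3: Under H0: P(positive) = 0.5, so the number of positives S ~ Bin(10, 0.5).
Step 4: Two-sided exact p-value = sum of Bin(10,0.5) probabilities at or below the observed probability = 0.343750.
Step 5: alpha = 0.05. fail to reject H0.

n_eff = 10, pos = 3, neg = 7, p = 0.343750, fail to reject H0.


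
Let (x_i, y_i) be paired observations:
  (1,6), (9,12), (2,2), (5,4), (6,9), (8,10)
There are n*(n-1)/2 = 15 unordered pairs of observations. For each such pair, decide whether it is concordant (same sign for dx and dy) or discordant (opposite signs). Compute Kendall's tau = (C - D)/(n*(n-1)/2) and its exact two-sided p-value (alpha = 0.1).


Step 1: Enumerate the 15 unordered pairs (i,j) with i<j and classify each by sign(x_j-x_i) * sign(y_j-y_i).
  (1,2):dx=+8,dy=+6->C; (1,3):dx=+1,dy=-4->D; (1,4):dx=+4,dy=-2->D; (1,5):dx=+5,dy=+3->C
  (1,6):dx=+7,dy=+4->C; (2,3):dx=-7,dy=-10->C; (2,4):dx=-4,dy=-8->C; (2,5):dx=-3,dy=-3->C
  (2,6):dx=-1,dy=-2->C; (3,4):dx=+3,dy=+2->C; (3,5):dx=+4,dy=+7->C; (3,6):dx=+6,dy=+8->C
  (4,5):dx=+1,dy=+5->C; (4,6):dx=+3,dy=+6->C; (5,6):dx=+2,dy=+1->C
Step 2: C = 13, D = 2, total pairs = 15.
Step 3: tau = (C - D)/(n(n-1)/2) = (13 - 2)/15 = 0.733333.
Step 4: Exact two-sided p-value (enumerate n! = 720 permutations of y under H0): p = 0.055556.
Step 5: alpha = 0.1. reject H0.

tau_b = 0.7333 (C=13, D=2), p = 0.055556, reject H0.


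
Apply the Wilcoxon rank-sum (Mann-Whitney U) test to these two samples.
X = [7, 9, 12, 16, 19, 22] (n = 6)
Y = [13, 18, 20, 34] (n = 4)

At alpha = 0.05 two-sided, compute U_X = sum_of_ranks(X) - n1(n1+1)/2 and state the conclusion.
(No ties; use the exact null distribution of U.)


Step 1: Combine and sort all 10 observations; assign midranks.
sorted (value, group): (7,X), (9,X), (12,X), (13,Y), (16,X), (18,Y), (19,X), (20,Y), (22,X), (34,Y)
ranks: 7->1, 9->2, 12->3, 13->4, 16->5, 18->6, 19->7, 20->8, 22->9, 34->10
Step 2: Rank sum for X: R1 = 1 + 2 + 3 + 5 + 7 + 9 = 27.
Step 3: U_X = R1 - n1(n1+1)/2 = 27 - 6*7/2 = 27 - 21 = 6.
       U_Y = n1*n2 - U_X = 24 - 6 = 18.
Step 4: No ties, so the exact null distribution of U (based on enumerating the C(10,6) = 210 equally likely rank assignments) gives the two-sided p-value.
Step 5: p-value = 0.257143; compare to alpha = 0.05. fail to reject H0.

U_X = 6, p = 0.257143, fail to reject H0 at alpha = 0.05.


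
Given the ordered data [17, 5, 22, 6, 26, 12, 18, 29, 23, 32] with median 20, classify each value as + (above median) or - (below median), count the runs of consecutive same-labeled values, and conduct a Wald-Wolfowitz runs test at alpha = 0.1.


Step 1: Compute median = 20; label A = above, B = below.
Labels in order: BBABABBAAA  (n_A = 5, n_B = 5)
Step 2: Count runs R = 6.
Step 3: Under H0 (random ordering), E[R] = 2*n_A*n_B/(n_A+n_B) + 1 = 2*5*5/10 + 1 = 6.0000.
        Var[R] = 2*n_A*n_B*(2*n_A*n_B - n_A - n_B) / ((n_A+n_B)^2 * (n_A+n_B-1)) = 2000/900 = 2.2222.
        SD[R] = 1.4907.
Step 4: R = E[R], so z = 0 with no continuity correction.
Step 5: Two-sided p-value via normal approximation = 2*(1 - Phi(|z|)) = 1.000000.
Step 6: alpha = 0.1. fail to reject H0.

R = 6, z = 0.0000, p = 1.000000, fail to reject H0.


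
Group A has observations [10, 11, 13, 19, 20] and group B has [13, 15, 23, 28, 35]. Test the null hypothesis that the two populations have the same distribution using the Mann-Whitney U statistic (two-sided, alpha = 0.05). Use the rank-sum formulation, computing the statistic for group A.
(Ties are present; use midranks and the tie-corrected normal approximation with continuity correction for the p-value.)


Step 1: Combine and sort all 10 observations; assign midranks.
sorted (value, group): (10,X), (11,X), (13,X), (13,Y), (15,Y), (19,X), (20,X), (23,Y), (28,Y), (35,Y)
ranks: 10->1, 11->2, 13->3.5, 13->3.5, 15->5, 19->6, 20->7, 23->8, 28->9, 35->10
Step 2: Rank sum for X: R1 = 1 + 2 + 3.5 + 6 + 7 = 19.5.
Step 3: U_X = R1 - n1(n1+1)/2 = 19.5 - 5*6/2 = 19.5 - 15 = 4.5.
       U_Y = n1*n2 - U_X = 25 - 4.5 = 20.5.
Step 4: Ties are present, so use the tie-corrected normal approximation (with continuity correction) for the p-value.
Step 5: p-value = 0.116074; compare to alpha = 0.05. fail to reject H0.

U_X = 4.5, p = 0.116074, fail to reject H0 at alpha = 0.05.


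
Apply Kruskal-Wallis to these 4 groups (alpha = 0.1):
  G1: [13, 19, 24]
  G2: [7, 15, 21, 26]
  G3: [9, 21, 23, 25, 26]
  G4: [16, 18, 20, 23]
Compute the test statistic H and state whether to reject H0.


Step 1: Combine all N = 16 observations and assign midranks.
sorted (value, group, rank): (7,G2,1), (9,G3,2), (13,G1,3), (15,G2,4), (16,G4,5), (18,G4,6), (19,G1,7), (20,G4,8), (21,G2,9.5), (21,G3,9.5), (23,G3,11.5), (23,G4,11.5), (24,G1,13), (25,G3,14), (26,G2,15.5), (26,G3,15.5)
Step 2: Sum ranks within each group.
R_1 = 23 (n_1 = 3)
R_2 = 30 (n_2 = 4)
R_3 = 52.5 (n_3 = 5)
R_4 = 30.5 (n_4 = 4)
Step 3: H = 12/(N(N+1)) * sum(R_i^2/n_i) - 3(N+1)
     = 12/(16*17) * (23^2/3 + 30^2/4 + 52.5^2/5 + 30.5^2/4) - 3*17
     = 0.044118 * 1185.15 - 51
     = 1.285846.
Step 4: Ties present; correction factor C = 1 - 18/(16^3 - 16) = 0.995588. Corrected H = 1.285846 / 0.995588 = 1.291544.
Step 5: Under H0, H ~ chi^2(3); p-value = 0.731142.
Step 6: alpha = 0.1. fail to reject H0.

H = 1.2915, df = 3, p = 0.731142, fail to reject H0.


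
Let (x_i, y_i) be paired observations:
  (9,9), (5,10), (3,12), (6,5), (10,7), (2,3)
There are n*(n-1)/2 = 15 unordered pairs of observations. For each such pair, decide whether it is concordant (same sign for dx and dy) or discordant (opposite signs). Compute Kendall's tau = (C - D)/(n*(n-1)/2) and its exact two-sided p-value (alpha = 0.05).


Step 1: Enumerate the 15 unordered pairs (i,j) with i<j and classify each by sign(x_j-x_i) * sign(y_j-y_i).
  (1,2):dx=-4,dy=+1->D; (1,3):dx=-6,dy=+3->D; (1,4):dx=-3,dy=-4->C; (1,5):dx=+1,dy=-2->D
  (1,6):dx=-7,dy=-6->C; (2,3):dx=-2,dy=+2->D; (2,4):dx=+1,dy=-5->D; (2,5):dx=+5,dy=-3->D
  (2,6):dx=-3,dy=-7->C; (3,4):dx=+3,dy=-7->D; (3,5):dx=+7,dy=-5->D; (3,6):dx=-1,dy=-9->C
  (4,5):dx=+4,dy=+2->C; (4,6):dx=-4,dy=-2->C; (5,6):dx=-8,dy=-4->C
Step 2: C = 7, D = 8, total pairs = 15.
Step 3: tau = (C - D)/(n(n-1)/2) = (7 - 8)/15 = -0.066667.
Step 4: Exact two-sided p-value (enumerate n! = 720 permutations of y under H0): p = 1.000000.
Step 5: alpha = 0.05. fail to reject H0.

tau_b = -0.0667 (C=7, D=8), p = 1.000000, fail to reject H0.


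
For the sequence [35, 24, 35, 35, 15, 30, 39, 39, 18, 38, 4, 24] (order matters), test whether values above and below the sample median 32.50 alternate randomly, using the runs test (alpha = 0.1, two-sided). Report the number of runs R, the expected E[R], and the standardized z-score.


Step 1: Compute median = 32.50; label A = above, B = below.
Labels in order: ABAABBAABABB  (n_A = 6, n_B = 6)
Step 2: Count runs R = 8.
Step 3: Under H0 (random ordering), E[R] = 2*n_A*n_B/(n_A+n_B) + 1 = 2*6*6/12 + 1 = 7.0000.
        Var[R] = 2*n_A*n_B*(2*n_A*n_B - n_A - n_B) / ((n_A+n_B)^2 * (n_A+n_B-1)) = 4320/1584 = 2.7273.
        SD[R] = 1.6514.
Step 4: Continuity-corrected z = (R - 0.5 - E[R]) / SD[R] = (8 - 0.5 - 7.0000) / 1.6514 = 0.3028.
Step 5: Two-sided p-value via normal approximation = 2*(1 - Phi(|z|)) = 0.762069.
Step 6: alpha = 0.1. fail to reject H0.

R = 8, z = 0.3028, p = 0.762069, fail to reject H0.


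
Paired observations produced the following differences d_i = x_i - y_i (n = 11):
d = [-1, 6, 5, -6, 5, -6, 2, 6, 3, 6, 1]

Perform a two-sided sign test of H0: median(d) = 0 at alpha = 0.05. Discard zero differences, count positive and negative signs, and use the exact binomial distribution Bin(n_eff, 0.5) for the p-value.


Step 1: Discard zero differences. Original n = 11; n_eff = number of nonzero differences = 11.
Nonzero differences (with sign): -1, +6, +5, -6, +5, -6, +2, +6, +3, +6, +1
Step 2: Count signs: positive = 8, negative = 3.
Step 3: Under H0: P(positive) = 0.5, so the number of positives S ~ Bin(11, 0.5).
Step 4: Two-sided exact p-value = sum of Bin(11,0.5) probabilities at or below the observed probability = 0.226562.
Step 5: alpha = 0.05. fail to reject H0.

n_eff = 11, pos = 8, neg = 3, p = 0.226562, fail to reject H0.


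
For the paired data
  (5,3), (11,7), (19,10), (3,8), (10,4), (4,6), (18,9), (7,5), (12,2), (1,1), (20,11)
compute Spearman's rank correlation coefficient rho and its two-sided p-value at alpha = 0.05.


Step 1: Rank x and y separately (midranks; no ties here).
rank(x): 5->4, 11->7, 19->10, 3->2, 10->6, 4->3, 18->9, 7->5, 12->8, 1->1, 20->11
rank(y): 3->3, 7->7, 10->10, 8->8, 4->4, 6->6, 9->9, 5->5, 2->2, 1->1, 11->11
Step 2: d_i = R_x(i) - R_y(i); compute d_i^2.
  (4-3)^2=1, (7-7)^2=0, (10-10)^2=0, (2-8)^2=36, (6-4)^2=4, (3-6)^2=9, (9-9)^2=0, (5-5)^2=0, (8-2)^2=36, (1-1)^2=0, (11-11)^2=0
sum(d^2) = 86.
Step 3: rho = 1 - 6*86 / (11*(11^2 - 1)) = 1 - 516/1320 = 0.609091.
Step 4: Under H0, t = rho * sqrt((n-2)/(1-rho^2)) = 2.3040 ~ t(9).
Step 5: Two-sided p-value from the t-distribution with 9 df = 0.046696.
Step 6: alpha = 0.05. reject H0.

rho = 0.6091, p = 0.046696, reject H0 at alpha = 0.05.


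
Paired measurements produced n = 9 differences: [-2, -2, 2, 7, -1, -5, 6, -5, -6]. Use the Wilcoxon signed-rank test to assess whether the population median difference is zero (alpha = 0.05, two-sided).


Step 1: Drop any zero differences (none here) and take |d_i|.
|d| = [2, 2, 2, 7, 1, 5, 6, 5, 6]
Step 2: Midrank |d_i| (ties get averaged ranks).
ranks: |2|->3, |2|->3, |2|->3, |7|->9, |1|->1, |5|->5.5, |6|->7.5, |5|->5.5, |6|->7.5
Step 3: Attach original signs; sum ranks with positive sign and with negative sign.
W+ = 3 + 9 + 7.5 = 19.5
W- = 3 + 3 + 1 + 5.5 + 5.5 + 7.5 = 25.5
(Check: W+ + W- = 45 should equal n(n+1)/2 = 45.)
Step 4: Test statistic W = min(W+, W-) = 19.5.
Step 5: Ties in |d|, so use the tie-corrected normal approximation.
        E[W] = n(n+1)/4 = 9*10/4 = 22.5.
        Tie groups: |d|=2 (t=3), |d|=5 (t=2), |d|=6 (t=2); sum(t^3 - t) = 36.
        Var[W] = n(n+1)(2n+1)/24 - sum(t^3-t)/48 = 1710/24 - 36/48 = 70.5.
        z = (W - E[W]) / sqrt(Var[W]) = (19.5 - 22.5) / 8.3964 = -0.3573.
        Two-sided p = 2*Phi(z) = 0.720871.
Step 6: alpha = 0.05. fail to reject H0.

W+ = 19.5, W- = 25.5, W = min = 19.5, p = 0.720871, fail to reject H0.


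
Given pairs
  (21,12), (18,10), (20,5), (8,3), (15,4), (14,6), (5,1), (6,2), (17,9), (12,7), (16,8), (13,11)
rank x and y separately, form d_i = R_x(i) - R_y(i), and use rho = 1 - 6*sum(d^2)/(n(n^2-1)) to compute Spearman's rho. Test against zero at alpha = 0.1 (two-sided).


Step 1: Rank x and y separately (midranks; no ties here).
rank(x): 21->12, 18->10, 20->11, 8->3, 15->7, 14->6, 5->1, 6->2, 17->9, 12->4, 16->8, 13->5
rank(y): 12->12, 10->10, 5->5, 3->3, 4->4, 6->6, 1->1, 2->2, 9->9, 7->7, 8->8, 11->11
Step 2: d_i = R_x(i) - R_y(i); compute d_i^2.
  (12-12)^2=0, (10-10)^2=0, (11-5)^2=36, (3-3)^2=0, (7-4)^2=9, (6-6)^2=0, (1-1)^2=0, (2-2)^2=0, (9-9)^2=0, (4-7)^2=9, (8-8)^2=0, (5-11)^2=36
sum(d^2) = 90.
Step 3: rho = 1 - 6*90 / (12*(12^2 - 1)) = 1 - 540/1716 = 0.685315.
Step 4: Under H0, t = rho * sqrt((n-2)/(1-rho^2)) = 2.9759 ~ t(10).
Step 5: Two-sided p-value from the t-distribution with 10 df = 0.013906.
Step 6: alpha = 0.1. reject H0.

rho = 0.6853, p = 0.013906, reject H0 at alpha = 0.1.
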